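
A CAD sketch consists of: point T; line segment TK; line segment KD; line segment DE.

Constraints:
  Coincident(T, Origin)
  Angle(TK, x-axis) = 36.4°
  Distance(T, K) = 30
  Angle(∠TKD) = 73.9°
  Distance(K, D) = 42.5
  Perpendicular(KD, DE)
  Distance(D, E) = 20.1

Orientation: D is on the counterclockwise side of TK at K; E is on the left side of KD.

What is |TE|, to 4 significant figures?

35.28

T is at the origin; TK runs at 36.4° with length 30.0, so K = 30.0·(cos 36.4°, sin 36.4°) = (24.15, 17.80). ∠TKD = 73.9°, so KD runs at 36.4° + (180° − 73.9°) = 142.5° from the x-axis; with |KD| = 42.5, D = K + 42.5·(cos 142.5°, sin 142.5°) = (-9.571, 43.67). The perpendicularity gives DE at right angles to KD; with |DE| = 20.1 on the left of KD, E = D + 20.1·(-0.6088, -0.7934) = (-21.81, 27.73). Then |TE| = |E − T| = 35.28.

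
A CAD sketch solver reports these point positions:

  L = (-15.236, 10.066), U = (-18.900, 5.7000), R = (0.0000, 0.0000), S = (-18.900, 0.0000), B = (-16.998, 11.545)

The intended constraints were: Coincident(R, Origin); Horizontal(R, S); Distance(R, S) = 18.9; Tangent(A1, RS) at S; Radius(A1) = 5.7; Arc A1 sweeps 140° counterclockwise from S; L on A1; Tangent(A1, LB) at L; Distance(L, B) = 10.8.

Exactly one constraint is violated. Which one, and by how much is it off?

Distance(L, B) = 10.8 — off by 8.50.

R = (0.00, 0.00) ✓; R.y = 0.00, S.y = 0.00 ✓; |RS| = 18.90 ✓; ∠(US, SR) = 90.00° ✓; |US| = 5.700 ✓; bearing(U→L) − bearing(U→S) = 140.0° ✓; |UL| = 5.700 ✓; ∠(UL, LB) = 90.01° ✓; |LB| = 2.300 ✗.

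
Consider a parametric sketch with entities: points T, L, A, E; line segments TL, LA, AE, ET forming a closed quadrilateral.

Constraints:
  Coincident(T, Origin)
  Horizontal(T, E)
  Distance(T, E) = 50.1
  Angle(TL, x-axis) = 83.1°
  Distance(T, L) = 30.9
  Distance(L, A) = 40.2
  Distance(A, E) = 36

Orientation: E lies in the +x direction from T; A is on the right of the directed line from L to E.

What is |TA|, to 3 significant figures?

16.9

T is at the origin; T and E share the same y with |TE| = 50.1 and E in +x, so E = (50.1, 0). TL runs at 83.1° with |TL| = 30.9, so L = (3.71, 30.7). A is determined by |LA| = 40.2 and |AE| = 36.0 together: it lies at the intersection of circle(L, 40.2) and circle(E, 36.0). With |LE| = 55.6, the foot of the radical line on LE is 30.7 from L and the perpendicular offset is √(40.2² − 30.7²) = 26.0. Taking the right-of-LE solution: A = (15.0, -7.91).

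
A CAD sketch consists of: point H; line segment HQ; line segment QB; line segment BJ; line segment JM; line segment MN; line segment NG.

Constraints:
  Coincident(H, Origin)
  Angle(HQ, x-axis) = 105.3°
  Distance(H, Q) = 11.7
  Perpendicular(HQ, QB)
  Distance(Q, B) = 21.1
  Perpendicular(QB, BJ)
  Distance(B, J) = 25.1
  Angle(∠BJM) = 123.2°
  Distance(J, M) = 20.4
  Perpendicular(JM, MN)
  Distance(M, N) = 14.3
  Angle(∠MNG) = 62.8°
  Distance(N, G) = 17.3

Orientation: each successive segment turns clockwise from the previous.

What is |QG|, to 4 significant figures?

26.19

The perpendicularity gives MN at right angles to JM, so MN runs at 138.5°; with |MN| = 14.3, N = (-0.3395, -13.16). ∠MNG = 62.8° gives NG at 21.30° from the x-axis; with |NG| = 17.3, G = (15.78, -6.876). Then |QG| = |G − Q| = 26.19.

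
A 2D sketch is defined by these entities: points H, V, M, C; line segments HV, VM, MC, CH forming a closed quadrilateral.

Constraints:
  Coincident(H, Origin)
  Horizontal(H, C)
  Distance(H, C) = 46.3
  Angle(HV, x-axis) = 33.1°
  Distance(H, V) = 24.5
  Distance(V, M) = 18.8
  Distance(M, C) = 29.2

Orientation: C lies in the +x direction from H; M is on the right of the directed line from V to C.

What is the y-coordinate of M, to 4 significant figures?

-5.186

Checks: |VM| = 18.80 ✓; |MC| = 29.20 ✓.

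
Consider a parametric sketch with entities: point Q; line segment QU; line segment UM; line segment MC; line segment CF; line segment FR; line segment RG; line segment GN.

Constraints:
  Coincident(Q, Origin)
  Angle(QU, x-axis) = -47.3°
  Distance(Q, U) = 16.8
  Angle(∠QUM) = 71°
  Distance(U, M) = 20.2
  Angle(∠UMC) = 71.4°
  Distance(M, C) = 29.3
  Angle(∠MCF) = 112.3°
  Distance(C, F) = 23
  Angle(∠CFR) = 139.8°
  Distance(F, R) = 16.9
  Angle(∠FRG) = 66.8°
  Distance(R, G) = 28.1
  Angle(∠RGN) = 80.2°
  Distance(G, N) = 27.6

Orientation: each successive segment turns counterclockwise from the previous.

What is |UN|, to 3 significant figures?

32.0

Q is at the origin; QU runs at -47.3° with length 16.8, so U = (11.4, -12.3). ∠QUM = 71.0° gives UM at 61.7° from the x-axis; with |UM| = 20.2, M = (21.0, 5.44). ∠UMC = 71.4° gives MC at 170° from the x-axis; with |MC| = 29.3, C = (-7.91, 10.4). ∠MCF = 112.3° gives CF at -122° from the x-axis; with |CF| = 23.0, F = (-20.1, -9.13). ∠CFR = 139.8° gives FR at -81.8° from the x-axis; with |FR| = 16.9, R = (-17.7, -25.9). ∠FRG = 66.8° gives RG at 31.4° from the x-axis; with |RG| = 28.1, G = (6.30, -11.2). ∠RGN = 80.2° gives GN at 131° from the x-axis; with |GN| = 27.6, N = (-11.9, 9.55). Then |UN| = |N − U| = 32.0.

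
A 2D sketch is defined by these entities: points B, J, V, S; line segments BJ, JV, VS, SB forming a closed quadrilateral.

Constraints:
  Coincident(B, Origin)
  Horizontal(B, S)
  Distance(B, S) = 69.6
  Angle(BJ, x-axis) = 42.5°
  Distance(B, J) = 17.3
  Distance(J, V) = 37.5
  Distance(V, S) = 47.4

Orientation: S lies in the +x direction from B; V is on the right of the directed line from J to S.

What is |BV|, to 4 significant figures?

35.93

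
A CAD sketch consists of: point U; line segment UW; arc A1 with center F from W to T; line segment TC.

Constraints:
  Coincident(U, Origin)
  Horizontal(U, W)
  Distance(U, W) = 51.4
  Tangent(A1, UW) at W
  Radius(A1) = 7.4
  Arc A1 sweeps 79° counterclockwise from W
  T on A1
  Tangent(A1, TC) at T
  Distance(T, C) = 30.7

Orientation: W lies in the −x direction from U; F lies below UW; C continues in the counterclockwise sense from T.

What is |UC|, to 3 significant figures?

73.9

U is at the origin; UW is horizontal with |UW| = 51.4 and W on the −x side, so W = (-51.4, 0.00). Tangency of A1 to UW means the radius FW is perpendicular to UW, so F = W + (0, -7.4) = (-51.4, -7.40). On A1, W sits at bearing 90° from F; a 79° counterclockwise sweep puts T at bearing 169°, so T = F + 7.4·(cos 169°, sin 169°) = (-58.7, -5.99). Since A1 is tangent to TC there, FT ⟂ TC, so TC runs along (−sin 169°, cos 169°); with |TC| = 30.7, C = (-64.5, -36.1). Then |UC| = |C − U| = 73.9.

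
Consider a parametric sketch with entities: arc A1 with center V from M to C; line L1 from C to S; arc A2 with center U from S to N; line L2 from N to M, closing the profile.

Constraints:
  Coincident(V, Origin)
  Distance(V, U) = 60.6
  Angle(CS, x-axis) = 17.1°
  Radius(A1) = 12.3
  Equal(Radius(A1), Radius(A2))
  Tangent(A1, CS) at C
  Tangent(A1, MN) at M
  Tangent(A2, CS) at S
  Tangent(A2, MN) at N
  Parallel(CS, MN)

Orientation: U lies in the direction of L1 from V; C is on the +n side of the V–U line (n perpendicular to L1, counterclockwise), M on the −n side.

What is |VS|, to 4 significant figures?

61.84

The slot axis is L1's direction at 17.1°, so u = (cos 17.1°, sin 17.1°) = (0.9558, 0.2940) and n = (−sin 17.1°, cos 17.1°) = (-0.2940, 0.9558). V is at the origin and U lies 60.6 along u from V, so U = 60.6·u = (57.92, 17.82). Tangency of A1 to both parallel lines with radius 12.3 puts C and M at V ± 12.3·n: C = (-3.617, 11.76), M = (3.617, -11.76). Equal radii place S and N the same way about U: S = U + 12.3·n = (54.30, 29.58), N = U − 12.3·n = (61.54, 6.063). Then |VS| = |S − V| = 61.84.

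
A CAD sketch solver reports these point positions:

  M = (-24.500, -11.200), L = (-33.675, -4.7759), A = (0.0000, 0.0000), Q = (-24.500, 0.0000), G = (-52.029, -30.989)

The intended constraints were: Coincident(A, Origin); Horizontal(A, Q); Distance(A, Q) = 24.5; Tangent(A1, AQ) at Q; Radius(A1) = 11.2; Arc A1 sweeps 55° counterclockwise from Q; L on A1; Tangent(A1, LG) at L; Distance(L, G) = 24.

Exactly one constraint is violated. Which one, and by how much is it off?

Distance(L, G) = 24 — off by 8.00.

A = (0.00, 0.00) ✓; A.y = 0.00, Q.y = 0.00 ✓; |AQ| = 24.50 ✓; ∠(MQ, QA) = 90.00° ✓; |MQ| = 11.20 ✓; bearing(M→L) − bearing(M→Q) = 55.00° ✓; |ML| = 11.20 ✓; ∠(ML, LG) = 90.00° ✓; |LG| = 32.00 ✗.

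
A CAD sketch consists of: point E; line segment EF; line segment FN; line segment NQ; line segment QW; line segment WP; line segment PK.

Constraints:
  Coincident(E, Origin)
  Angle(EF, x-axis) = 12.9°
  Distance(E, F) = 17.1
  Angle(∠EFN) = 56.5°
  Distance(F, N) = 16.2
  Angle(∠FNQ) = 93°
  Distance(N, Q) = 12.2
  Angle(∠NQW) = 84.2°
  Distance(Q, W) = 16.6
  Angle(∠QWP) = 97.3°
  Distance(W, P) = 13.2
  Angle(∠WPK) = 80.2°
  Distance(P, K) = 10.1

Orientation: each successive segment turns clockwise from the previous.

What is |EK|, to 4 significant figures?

15.11

E is at the origin; EF runs at 12.9° with length 17.1, so F = (16.67, 3.818). ∠EFN = 56.5° gives FN at -110.6° from the x-axis; with |FN| = 16.2, N = (10.97, -11.35). ∠FNQ = 93.0° gives NQ at 162.4° from the x-axis; with |NQ| = 12.2, Q = (-0.6603, -7.658). ∠NQW = 84.2° gives QW at 66.60° from the x-axis; with |QW| = 16.6, W = (5.932, 7.577). ∠QWP = 97.3° gives WP at -16.10° from the x-axis; with |WP| = 13.2, P = (18.61, 3.916). ∠WPK = 80.2° gives PK at -115.9° from the x-axis; with |PK| = 10.1, K = (14.20, -5.169). Then |EK| = |K − E| = 15.11.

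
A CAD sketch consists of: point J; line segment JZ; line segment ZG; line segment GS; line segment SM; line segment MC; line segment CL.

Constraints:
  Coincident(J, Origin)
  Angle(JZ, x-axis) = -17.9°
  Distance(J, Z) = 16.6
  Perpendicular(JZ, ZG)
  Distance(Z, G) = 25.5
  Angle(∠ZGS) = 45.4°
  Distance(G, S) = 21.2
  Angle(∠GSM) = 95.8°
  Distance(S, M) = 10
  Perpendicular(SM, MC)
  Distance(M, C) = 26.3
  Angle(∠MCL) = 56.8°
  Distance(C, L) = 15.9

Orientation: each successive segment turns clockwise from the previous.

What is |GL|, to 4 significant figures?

3.686

J is at the origin; JZ runs at -17.9° with length 16.6, so Z = (15.80, -5.102). The perpendicularity gives ZG at right angles to JZ, so ZG runs at -107.9°; with |ZG| = 25.5, G = (7.959, -29.37). ∠ZGS = 45.4° gives GS at 117.5° from the x-axis; with |GS| = 21.2, S = (-1.830, -10.56). ∠GSM = 95.8° gives SM at 33.30° from the x-axis; with |SM| = 10.0, M = (6.528, -5.073). SM ⟂ MC, so MC runs at -56.70°; with |MC| = 26.3, C = (20.97, -27.05). ∠MCL = 56.8° gives CL at -179.9° from the x-axis; with |CL| = 15.9, L = (5.067, -27.08). Then |GL| = |L − G| = 3.686.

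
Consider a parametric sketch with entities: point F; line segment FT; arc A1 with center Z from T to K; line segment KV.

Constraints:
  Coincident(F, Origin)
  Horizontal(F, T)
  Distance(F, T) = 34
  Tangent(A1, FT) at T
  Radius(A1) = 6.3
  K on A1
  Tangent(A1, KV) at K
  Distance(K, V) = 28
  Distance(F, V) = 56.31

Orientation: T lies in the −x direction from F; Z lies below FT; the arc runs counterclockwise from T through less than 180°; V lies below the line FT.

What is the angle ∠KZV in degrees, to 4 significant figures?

77.32°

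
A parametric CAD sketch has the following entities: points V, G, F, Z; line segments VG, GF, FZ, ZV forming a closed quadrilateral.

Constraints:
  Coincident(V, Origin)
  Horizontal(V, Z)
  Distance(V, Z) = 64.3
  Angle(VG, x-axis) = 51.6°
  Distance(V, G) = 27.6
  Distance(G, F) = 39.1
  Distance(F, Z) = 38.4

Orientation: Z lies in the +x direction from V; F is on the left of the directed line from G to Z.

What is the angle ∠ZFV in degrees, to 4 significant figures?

72.16°

Checks: |GF| = 39.10 ✓; |FZ| = 38.40 ✓.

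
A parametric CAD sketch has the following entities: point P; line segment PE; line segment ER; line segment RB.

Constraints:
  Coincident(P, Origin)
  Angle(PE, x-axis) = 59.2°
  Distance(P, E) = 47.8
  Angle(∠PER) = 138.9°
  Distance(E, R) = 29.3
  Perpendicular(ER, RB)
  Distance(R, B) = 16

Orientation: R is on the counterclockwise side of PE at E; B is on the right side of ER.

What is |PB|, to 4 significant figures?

80.72

P is at the origin; PE runs at 59.2° with length 47.8, so E = 47.8·(cos 59.2°, sin 59.2°) = (24.48, 41.06). ∠PER = 138.9°, so ER runs at 59.2° + (180° − 138.9°) = 100.3° from the x-axis; with |ER| = 29.3, R = E + 29.3·(cos 100.3°, sin 100.3°) = (19.24, 69.89). ER ⟂ RB; with |RB| = 16.0 on the right of ER, B = R + 16.0·(0.9839, 0.1788) = (34.98, 72.75). Then |PB| = |B − P| = 80.72.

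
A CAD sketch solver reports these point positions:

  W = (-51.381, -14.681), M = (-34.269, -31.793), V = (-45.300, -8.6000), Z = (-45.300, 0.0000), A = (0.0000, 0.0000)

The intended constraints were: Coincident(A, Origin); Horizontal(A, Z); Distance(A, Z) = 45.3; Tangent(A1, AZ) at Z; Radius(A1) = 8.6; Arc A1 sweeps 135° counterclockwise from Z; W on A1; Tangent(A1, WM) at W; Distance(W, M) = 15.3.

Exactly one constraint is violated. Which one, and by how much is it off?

Distance(W, M) = 15.3 — off by 8.90.

A = (0.00, 0.00) ✓; A.y = 0.00, Z.y = 0.00 ✓; |AZ| = 45.30 ✓; ∠(VZ, ZA) = 90.00° ✓; |VZ| = 8.600 ✓; bearing(V→W) − bearing(V→Z) = 135.0° ✓; |VW| = 8.600 ✓; ∠(VW, WM) = 90.00° ✓; |WM| = 24.20 ✗.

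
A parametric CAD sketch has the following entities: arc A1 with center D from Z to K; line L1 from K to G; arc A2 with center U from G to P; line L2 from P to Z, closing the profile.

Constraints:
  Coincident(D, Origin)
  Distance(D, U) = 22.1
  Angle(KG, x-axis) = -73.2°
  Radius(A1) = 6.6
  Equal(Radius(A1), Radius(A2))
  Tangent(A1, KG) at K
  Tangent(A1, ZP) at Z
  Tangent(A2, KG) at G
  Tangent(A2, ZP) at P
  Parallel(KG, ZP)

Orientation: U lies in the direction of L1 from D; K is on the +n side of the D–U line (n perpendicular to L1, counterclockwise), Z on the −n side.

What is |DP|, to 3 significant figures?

23.1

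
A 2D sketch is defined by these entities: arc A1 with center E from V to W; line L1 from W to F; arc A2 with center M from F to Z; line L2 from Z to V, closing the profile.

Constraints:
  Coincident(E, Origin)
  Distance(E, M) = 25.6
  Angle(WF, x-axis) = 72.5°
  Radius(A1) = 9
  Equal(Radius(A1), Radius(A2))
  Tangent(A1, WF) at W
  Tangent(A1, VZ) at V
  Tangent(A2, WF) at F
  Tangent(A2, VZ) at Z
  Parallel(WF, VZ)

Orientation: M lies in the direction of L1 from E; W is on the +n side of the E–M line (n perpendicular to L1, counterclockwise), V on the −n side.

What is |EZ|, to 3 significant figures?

27.1

The slot axis is L1's direction at 72.5°, so u = (cos 72.5°, sin 72.5°) = (0.301, 0.954) and n = (−sin 72.5°, cos 72.5°) = (-0.954, 0.301). E is at the origin and M lies 25.6 along u from E, so M = 25.6·u = (7.70, 24.4). Tangency of A1 to both parallel lines with radius 9.0 puts W and V at E ± 9.0·n: W = (-8.58, 2.71), V = (8.58, -2.71). Equal radii place F and Z the same way about M: F = M + 9.0·n = (-0.885, 27.1), Z = M − 9.0·n = (16.3, 21.7). Then |EZ| = |Z − E| = 27.1.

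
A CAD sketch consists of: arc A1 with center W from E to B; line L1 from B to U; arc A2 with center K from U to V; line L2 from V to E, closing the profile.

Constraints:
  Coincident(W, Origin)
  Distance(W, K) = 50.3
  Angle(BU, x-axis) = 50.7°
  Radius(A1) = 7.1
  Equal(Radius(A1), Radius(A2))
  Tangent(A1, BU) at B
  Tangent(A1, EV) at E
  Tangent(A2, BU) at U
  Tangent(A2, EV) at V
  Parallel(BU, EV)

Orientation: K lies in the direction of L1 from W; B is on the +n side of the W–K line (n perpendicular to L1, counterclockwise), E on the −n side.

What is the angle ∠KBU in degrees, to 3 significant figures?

8.03°

The slot axis is L1's direction at 50.7°, so u = (cos 50.7°, sin 50.7°) = (0.633, 0.774) and n = (−sin 50.7°, cos 50.7°) = (-0.774, 0.633). W is at the origin and K lies 50.3 along u from W, so K = 50.3·u = (31.9, 38.9). Tangency of A1 to both parallel lines with radius 7.1 puts B and E at W ± 7.1·n: B = (-5.49, 4.50), E = (5.49, -4.50). Equal radii place U and V the same way about K: U = K + 7.1·n = (26.4, 43.4), V = K − 7.1·n = (37.4, 34.4). Then cos ∠KBU = BK·BU / (|BK||BU|), giving 8.03°.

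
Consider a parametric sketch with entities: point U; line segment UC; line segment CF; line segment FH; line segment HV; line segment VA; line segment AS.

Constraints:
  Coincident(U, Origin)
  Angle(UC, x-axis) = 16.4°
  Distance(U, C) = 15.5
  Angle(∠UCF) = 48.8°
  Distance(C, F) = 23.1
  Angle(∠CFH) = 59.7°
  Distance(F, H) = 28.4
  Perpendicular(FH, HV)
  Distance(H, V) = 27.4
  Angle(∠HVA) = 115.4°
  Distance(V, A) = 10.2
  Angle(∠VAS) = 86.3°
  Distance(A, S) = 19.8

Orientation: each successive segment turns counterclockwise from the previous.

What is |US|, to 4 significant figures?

9.397

U is at the origin; UC runs at 16.4° with length 15.5, so C = (14.87, 4.376). ∠UCF = 48.8° gives CF at 147.6° from the x-axis; with |CF| = 23.1, F = (-4.635, 16.75). ∠CFH = 59.7° gives FH at -92.10° from the x-axis; with |FH| = 28.4, H = (-5.675, -11.63). FH is perpendicular to HV, so HV runs at -2.100°; with |HV| = 27.4, V = (21.71, -12.63). ∠HVA = 115.4° gives VA at 62.50° from the x-axis; with |VA| = 10.2, A = (26.42, -3.584). ∠VAS = 86.3° gives AS at 156.2° from the x-axis; with |AS| = 19.8, S = (8.300, 4.407). Then |US| = |S − U| = 9.397.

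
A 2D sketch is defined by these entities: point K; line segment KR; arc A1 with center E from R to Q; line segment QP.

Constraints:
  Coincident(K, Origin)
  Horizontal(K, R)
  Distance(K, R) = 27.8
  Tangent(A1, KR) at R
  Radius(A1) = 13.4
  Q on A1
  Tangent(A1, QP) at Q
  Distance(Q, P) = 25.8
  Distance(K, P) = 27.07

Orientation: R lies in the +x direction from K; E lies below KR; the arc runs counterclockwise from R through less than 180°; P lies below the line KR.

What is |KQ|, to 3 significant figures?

17.7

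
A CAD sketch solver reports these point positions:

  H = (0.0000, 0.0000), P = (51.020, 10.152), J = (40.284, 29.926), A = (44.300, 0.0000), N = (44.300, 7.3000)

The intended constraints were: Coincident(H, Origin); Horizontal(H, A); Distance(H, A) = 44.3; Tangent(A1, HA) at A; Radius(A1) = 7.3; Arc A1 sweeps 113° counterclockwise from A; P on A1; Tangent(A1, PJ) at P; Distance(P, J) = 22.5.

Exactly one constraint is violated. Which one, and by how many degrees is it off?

Tangent(A1, PJ) at P — off by 5.50°.

H = (0.00, 0.00) ✓; H.y = 0.00, A.y = 0.00 ✓; |HA| = 44.30 ✓; ∠(NA, AH) = 90.00° ✓; |NA| = 7.300 ✓; bearing(N→P) − bearing(N→A) = 113.0° ✓; |NP| = 7.300 ✓; ∠(NP, PJ) = 84.50° ✗; |PJ| = 22.50 ✓.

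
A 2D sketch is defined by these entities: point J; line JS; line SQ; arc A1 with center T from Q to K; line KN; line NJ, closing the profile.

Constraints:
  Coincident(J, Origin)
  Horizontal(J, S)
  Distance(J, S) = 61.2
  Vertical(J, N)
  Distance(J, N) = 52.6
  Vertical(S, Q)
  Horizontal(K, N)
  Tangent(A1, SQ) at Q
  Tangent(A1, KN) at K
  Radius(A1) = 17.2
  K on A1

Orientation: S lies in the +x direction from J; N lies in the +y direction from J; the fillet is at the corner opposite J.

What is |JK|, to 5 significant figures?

68.577

J is at the origin; JS is horizontal with |JS| = 61.2 and S on the +x side, so S = (61.200, 0.0000). J and N share the same x with |JN| = 52.6 and N on the +y side, so N = (0.0000, 52.600). The virtual corner opposite J is at (61.200, 52.600). Since A1 is tangent to SQ there, TQ ⟂ SQ and the tangent condition forces TK to be normal to KN, with radius 17.2, so the center T sits 17.2 in from both sides at T = (44.000, 35.400). That places the tangent points at Q = (61.200, 35.400) on SQ and K = (44.000, 52.600) on KN. Then |JK| = |K − J| = 68.577.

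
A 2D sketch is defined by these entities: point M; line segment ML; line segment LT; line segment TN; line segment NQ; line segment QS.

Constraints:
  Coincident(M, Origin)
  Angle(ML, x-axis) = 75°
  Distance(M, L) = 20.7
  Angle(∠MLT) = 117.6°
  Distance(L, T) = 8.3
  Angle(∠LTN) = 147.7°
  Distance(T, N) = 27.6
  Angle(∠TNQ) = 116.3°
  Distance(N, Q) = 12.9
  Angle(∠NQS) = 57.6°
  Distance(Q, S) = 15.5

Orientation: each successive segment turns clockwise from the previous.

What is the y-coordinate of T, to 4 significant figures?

21.81

M is at the origin; ML runs at 75.0° with length 20.7, so L = (5.358, 19.99). ∠MLT = 117.6° gives LT at 12.60° from the x-axis; with |LT| = 8.3, T = (13.46, 21.81). So T.y = 21.81.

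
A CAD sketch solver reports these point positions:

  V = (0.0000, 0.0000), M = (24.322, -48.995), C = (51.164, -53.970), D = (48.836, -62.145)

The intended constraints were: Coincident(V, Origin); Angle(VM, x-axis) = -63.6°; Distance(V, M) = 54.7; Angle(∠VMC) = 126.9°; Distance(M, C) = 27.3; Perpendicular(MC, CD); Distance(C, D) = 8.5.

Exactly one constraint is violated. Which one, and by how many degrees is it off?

Perpendicular(MC, CD) — off by 5.40°.

V = (0.00, 0.00) ✓; VM at -63.60° ✓; |VM| = 54.70 ✓; ∠VMC = 126.9° ✓; |MC| = 27.30 ✓; ∠(MC, CD) = 95.40° ✗; |CD| = 8.500 ✓.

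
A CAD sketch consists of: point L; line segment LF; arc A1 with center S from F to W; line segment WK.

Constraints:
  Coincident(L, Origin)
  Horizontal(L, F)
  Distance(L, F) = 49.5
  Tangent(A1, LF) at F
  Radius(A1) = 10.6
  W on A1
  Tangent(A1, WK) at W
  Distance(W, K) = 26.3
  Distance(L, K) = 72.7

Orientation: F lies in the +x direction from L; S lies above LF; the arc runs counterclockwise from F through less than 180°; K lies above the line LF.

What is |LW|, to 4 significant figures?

60.69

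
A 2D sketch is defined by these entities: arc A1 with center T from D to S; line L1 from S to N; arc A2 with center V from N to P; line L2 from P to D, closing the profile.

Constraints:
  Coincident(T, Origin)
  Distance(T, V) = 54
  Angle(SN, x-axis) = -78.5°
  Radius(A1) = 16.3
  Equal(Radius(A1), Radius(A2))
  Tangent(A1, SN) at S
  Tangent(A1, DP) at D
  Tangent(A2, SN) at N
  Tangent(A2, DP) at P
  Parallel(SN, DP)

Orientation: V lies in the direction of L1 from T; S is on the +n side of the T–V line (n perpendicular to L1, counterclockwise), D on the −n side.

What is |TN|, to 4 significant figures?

56.41

Tangency of A1 to both parallel lines with radius 16.3 puts S and D at T ± 16.3·n: S = (15.97, 3.250), D = (-15.97, -3.250). Equal radii place N and P the same way about V: N = V + 16.3·n = (26.74, -49.67), P = V − 16.3·n = (-5.207, -56.17). Then |TN| = |N − T| = 56.41.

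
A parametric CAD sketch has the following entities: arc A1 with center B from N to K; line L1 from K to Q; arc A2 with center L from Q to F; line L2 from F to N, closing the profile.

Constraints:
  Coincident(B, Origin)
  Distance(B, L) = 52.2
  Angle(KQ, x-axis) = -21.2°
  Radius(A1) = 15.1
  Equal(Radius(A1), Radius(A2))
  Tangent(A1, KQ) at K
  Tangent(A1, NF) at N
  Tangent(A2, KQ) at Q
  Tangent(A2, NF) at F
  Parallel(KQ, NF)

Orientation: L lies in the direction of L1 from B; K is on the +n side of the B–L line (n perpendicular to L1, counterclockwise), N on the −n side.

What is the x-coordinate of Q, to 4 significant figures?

54.13

The slot axis is L1's direction at -21.2°, so u = (cos -21.2°, sin -21.2°) = (0.9323, -0.3616) and n = (−sin -21.2°, cos -21.2°) = (0.3616, 0.9323). B is at the origin and L lies 52.2 along u from B, so L = 52.2·u = (48.67, -18.88). Tangency of A1 to both parallel lines with radius 15.1 puts K and N at B ± 15.1·n: K = (5.461, 14.08), N = (-5.461, -14.08). Equal radii place Q and F the same way about L: Q = L + 15.1·n = (54.13, -4.799), F = L − 15.1·n = (43.21, -32.95). So Q.x = 54.13.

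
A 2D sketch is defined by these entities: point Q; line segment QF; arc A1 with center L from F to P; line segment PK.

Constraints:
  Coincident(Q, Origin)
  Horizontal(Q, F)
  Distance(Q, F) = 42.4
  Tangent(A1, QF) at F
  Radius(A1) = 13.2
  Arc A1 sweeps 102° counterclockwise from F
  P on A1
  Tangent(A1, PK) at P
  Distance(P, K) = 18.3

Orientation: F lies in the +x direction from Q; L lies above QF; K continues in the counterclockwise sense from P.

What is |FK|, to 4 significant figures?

35.05

Q is at the origin; Q and F share the same y with |QF| = 42.4 and F on the +x side, so F = (42.40, 0.000). Since A1 is tangent to QF there, LF ⟂ QF, so L = F + (0, 13.2) = (42.40, 13.20). On A1, F sits at bearing -90° from L; a 102° counterclockwise sweep puts P at bearing 12°, so P = L + 13.2·(cos 12°, sin 12°) = (55.31, 15.94). Since A1 is tangent to PK there, LP ⟂ PK, so PK runs along (−sin 12°, cos 12°); with |PK| = 18.3, K = (51.51, 33.84). Then |FK| = |K − F| = 35.05.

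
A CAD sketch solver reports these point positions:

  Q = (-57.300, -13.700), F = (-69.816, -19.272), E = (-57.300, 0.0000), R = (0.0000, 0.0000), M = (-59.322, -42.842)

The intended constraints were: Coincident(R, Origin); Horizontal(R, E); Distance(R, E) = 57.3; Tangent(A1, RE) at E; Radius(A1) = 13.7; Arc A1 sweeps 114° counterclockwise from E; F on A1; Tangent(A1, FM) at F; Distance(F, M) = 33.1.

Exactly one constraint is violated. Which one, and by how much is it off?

Distance(F, M) = 33.1 — off by 7.30.

R = (0.00, 0.00) ✓; R.y = 0.00, E.y = 0.00 ✓; |RE| = 57.30 ✓; ∠(QE, ER) = 90.00° ✓; |QE| = 13.70 ✓; bearing(Q→F) − bearing(Q→E) = 114.0° ✓; |QF| = 13.70 ✓; ∠(QF, FM) = 90.00° ✓; |FM| = 25.80 ✗.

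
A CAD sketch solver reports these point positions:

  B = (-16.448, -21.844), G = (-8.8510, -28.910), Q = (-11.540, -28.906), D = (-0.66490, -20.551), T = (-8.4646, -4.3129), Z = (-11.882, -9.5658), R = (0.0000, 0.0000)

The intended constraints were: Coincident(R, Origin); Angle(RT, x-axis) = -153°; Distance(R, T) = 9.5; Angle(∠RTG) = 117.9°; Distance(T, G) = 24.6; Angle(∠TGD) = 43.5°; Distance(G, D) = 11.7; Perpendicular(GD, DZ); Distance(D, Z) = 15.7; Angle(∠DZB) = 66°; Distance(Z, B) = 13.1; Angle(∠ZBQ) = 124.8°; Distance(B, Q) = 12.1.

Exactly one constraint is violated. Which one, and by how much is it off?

Distance(B, Q) = 12.1 — off by 3.50.

R = (0.00, 0.00) ✓; RT at -153.0° ✓; |RT| = 9.500 ✓; ∠RTG = 117.9° ✓; |TG| = 24.60 ✓; ∠TGD = 43.50° ✓; |GD| = 11.70 ✓; ∠(GD, DZ) = 90.00° ✓; |DZ| = 15.70 ✓; ∠DZB = 66.00° ✓; |ZB| = 13.10 ✓; ∠ZBQ = 124.8° ✓; |BQ| = 8.600 ✗.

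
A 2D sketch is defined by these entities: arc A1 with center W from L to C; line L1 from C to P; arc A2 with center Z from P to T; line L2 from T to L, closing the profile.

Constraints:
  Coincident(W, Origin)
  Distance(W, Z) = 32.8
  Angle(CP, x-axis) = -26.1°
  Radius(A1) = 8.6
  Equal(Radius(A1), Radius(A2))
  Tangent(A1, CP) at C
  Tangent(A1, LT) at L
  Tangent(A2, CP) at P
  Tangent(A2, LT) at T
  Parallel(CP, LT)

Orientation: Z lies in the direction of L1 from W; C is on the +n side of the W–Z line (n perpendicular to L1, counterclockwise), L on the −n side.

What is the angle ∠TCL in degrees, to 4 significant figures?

62.33°

Tangency of A1 to both parallel lines with radius 8.6 puts C and L at W ± 8.6·n: C = (3.783, 7.723), L = (-3.783, -7.723). Equal radii place P and T the same way about Z: P = Z + 8.6·n = (33.24, -6.707), T = Z − 8.6·n = (25.67, -22.15). Then cos ∠TCL = CT·CL / (|CT||CL|), giving 62.33°.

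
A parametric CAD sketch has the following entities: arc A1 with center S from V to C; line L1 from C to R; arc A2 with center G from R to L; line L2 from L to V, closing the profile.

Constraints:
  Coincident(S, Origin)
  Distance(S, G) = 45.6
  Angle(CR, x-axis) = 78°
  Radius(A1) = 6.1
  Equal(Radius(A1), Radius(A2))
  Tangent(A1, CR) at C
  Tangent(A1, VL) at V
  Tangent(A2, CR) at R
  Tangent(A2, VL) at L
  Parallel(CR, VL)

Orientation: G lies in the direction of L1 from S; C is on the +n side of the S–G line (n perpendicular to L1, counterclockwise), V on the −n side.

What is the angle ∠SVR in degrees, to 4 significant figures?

75.02°

Tangency of A1 to both parallel lines with radius 6.1 puts C and V at S ± 6.1·n: C = (-5.967, 1.268), V = (5.967, -1.268). Equal radii place R and L the same way about G: R = G + 6.1·n = (3.514, 45.87), L = G − 6.1·n = (15.45, 43.34). Then cos ∠SVR = VS·VR / (|VS||VR|), giving 75.02°.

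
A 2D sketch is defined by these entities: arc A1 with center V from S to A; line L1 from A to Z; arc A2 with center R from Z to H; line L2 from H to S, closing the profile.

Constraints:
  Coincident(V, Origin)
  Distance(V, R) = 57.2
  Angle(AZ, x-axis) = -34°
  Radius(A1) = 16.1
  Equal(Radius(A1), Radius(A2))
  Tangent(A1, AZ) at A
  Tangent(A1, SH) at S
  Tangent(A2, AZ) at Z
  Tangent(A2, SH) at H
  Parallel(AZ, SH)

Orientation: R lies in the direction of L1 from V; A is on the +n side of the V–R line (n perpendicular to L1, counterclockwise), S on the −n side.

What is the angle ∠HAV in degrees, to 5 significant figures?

60.623°

Tangency of A1 to both parallel lines with radius 16.1 puts A and S at V ± 16.1·n: A = (9.0030, 13.348), S = (-9.0030, -13.348). Equal radii place Z and H the same way about R: Z = R + 16.1·n = (56.424, -18.638), H = R − 16.1·n = (38.418, -45.333). Then cos ∠HAV = AH·AV / (|AH||AV|), giving 60.623°.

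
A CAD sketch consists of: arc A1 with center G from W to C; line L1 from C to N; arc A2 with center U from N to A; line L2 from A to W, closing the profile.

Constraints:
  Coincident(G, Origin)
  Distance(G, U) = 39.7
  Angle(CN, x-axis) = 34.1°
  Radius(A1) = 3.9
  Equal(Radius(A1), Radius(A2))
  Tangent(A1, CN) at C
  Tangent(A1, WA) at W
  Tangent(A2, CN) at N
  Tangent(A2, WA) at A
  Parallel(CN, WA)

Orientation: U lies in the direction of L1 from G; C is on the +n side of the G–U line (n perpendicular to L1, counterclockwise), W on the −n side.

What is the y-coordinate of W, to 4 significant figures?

-3.229

The slot axis is L1's direction at 34.1°, so u = (cos 34.1°, sin 34.1°) = (0.8281, 0.5606) and n = (−sin 34.1°, cos 34.1°) = (-0.5606, 0.8281). G is at the origin and U lies 39.7 along u from G, so U = 39.7·u = (32.87, 22.26). Tangency of A1 to both parallel lines with radius 3.9 puts C and W at G ± 3.9·n: C = (-2.186, 3.229), W = (2.186, -3.229). So W.y = -3.229.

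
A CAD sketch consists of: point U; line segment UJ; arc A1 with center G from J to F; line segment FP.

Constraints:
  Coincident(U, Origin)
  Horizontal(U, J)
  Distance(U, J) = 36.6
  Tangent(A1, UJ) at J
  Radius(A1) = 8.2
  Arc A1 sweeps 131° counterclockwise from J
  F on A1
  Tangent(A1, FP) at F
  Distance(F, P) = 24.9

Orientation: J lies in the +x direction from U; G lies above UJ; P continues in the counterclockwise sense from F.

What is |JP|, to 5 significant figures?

33.925

U is at the origin; U and J share the same y with |UJ| = 36.6 and J on the +x side, so J = (36.600, 0.0000). Since A1 is tangent to UJ there, GJ ⟂ UJ, so G = J + (0, 8.2) = (36.600, 8.2000). On A1, J sits at bearing -90° from G; a 131° counterclockwise sweep puts F at bearing 41°, so F = G + 8.2·(cos 41°, sin 41°) = (42.789, 13.580). Tangency of A1 to FP means the radius GF is perpendicular to FP, so FP runs along (−sin 41°, cos 41°); with |FP| = 24.9, P = (26.453, 32.372). Then |JP| = |P − J| = 33.925.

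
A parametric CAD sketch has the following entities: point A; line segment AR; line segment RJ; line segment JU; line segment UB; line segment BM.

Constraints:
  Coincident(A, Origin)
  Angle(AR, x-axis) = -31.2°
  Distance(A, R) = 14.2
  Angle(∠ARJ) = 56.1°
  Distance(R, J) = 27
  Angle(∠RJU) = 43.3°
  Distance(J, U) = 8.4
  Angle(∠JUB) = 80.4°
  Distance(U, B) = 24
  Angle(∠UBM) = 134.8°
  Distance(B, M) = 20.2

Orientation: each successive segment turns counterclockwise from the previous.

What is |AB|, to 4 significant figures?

25.99

A is at the origin; AR runs at -31.2° with length 14.2, so R = (12.15, -7.356). ∠ARJ = 56.1° gives RJ at 92.70° from the x-axis; with |RJ| = 27.0, J = (10.87, 19.61). ∠RJU = 43.3° gives JU at -130.6° from the x-axis; with |JU| = 8.4, U = (5.408, 13.24). ∠JUB = 80.4° gives UB at -31.00° from the x-axis; with |UB| = 24.0, B = (25.98, 0.8753). Then |AB| = |B − A| = 25.99.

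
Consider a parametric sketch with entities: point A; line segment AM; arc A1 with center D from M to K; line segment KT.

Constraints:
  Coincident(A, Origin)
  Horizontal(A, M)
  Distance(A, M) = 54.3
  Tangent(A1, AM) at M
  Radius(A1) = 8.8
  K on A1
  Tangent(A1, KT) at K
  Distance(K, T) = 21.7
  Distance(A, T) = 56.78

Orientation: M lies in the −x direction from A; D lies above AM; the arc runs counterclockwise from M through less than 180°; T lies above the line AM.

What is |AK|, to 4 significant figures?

46.53

Checks: ∠(DM, MA) = 90.00° ✓; |DK| = 8.800 ✓; ∠(DK, KT) = 90.00° ✓; |KT| = 21.70 ✓; |AT| = 56.78 ✓.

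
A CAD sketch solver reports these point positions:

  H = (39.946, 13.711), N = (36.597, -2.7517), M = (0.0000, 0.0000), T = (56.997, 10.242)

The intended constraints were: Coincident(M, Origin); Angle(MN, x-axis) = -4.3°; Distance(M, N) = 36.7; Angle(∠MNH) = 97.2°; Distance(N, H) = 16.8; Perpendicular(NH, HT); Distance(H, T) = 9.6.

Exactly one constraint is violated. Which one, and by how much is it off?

Distance(H, T) = 9.6 — off by 7.80.

M = (0.00, 0.00) ✓; MN at -4.300° ✓; |MN| = 36.70 ✓; ∠MNH = 97.20° ✓; |NH| = 16.80 ✓; ∠(NH, HT) = 90.00° ✓; |HT| = 17.40 ✗.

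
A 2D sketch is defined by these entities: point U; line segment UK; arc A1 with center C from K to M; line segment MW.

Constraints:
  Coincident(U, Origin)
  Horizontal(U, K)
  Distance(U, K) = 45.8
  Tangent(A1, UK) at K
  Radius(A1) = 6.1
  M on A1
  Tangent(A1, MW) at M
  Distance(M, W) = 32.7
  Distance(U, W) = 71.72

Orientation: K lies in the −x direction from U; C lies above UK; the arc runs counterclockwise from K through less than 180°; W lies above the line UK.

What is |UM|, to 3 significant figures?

42.4

U is at the origin; UK is horizontal with |UK| = 45.8 and K on the −x side, so K = (-45.8, 0.00). Tangency of A1 to UK means the radius CK is perpendicular to UK, so C = K + (0, 6.1) = (-45.8, 6.10). Since CM ⟂ MW (tangency), |CW| = √(6.1² + 32.7²) = 33.3 regardless of where M sits on A1. So W lies on both circle(U, 71.72) and circle(C, 33.3); the above-UK intersection is W = (-62.8, 34.7). M is the foot of the tangent from W: M = (-41.2, 10.1).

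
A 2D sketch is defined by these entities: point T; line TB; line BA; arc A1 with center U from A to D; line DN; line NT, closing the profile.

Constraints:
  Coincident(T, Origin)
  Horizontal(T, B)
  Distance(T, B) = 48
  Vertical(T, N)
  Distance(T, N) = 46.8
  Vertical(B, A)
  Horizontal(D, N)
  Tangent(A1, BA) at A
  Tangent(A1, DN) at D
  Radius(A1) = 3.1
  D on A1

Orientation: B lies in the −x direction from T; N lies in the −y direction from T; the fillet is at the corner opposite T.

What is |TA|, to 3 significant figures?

64.9

T is at the origin; T and B share the same y with |TB| = 48.0 and B on the −x side, so B = (-48.0, 0.00). TN is vertical with |TN| = 46.8 and N on the −y side, so N = (0.00, -46.8). The virtual corner opposite T is at (-48.0, -46.8). Since A1 is tangent to BA there, UA ⟂ BA and the tangent condition forces UD to be normal to DN, with radius 3.1, so the center U sits 3.1 in from both sides at U = (-44.9, -43.7). That places the tangent points at A = (-48.0, -43.7) on BA and D = (-44.9, -46.8) on DN. Then |TA| = |A − T| = 64.9.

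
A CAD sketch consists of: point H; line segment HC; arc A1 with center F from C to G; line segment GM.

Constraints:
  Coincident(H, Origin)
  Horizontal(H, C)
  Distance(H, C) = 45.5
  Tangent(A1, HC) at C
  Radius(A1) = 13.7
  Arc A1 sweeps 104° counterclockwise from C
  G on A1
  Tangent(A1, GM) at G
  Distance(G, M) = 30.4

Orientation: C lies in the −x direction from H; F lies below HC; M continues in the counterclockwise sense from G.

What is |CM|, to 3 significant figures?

46.9

H is at the origin; HC is horizontal with |HC| = 45.5 and C on the −x side, so C = (-45.5, 0.00). Since A1 is tangent to HC there, FC ⟂ HC, so F = C + (0, -13.7) = (-45.5, -13.7). On A1, C sits at bearing 90° from F; a 104° counterclockwise sweep puts G at bearing 194°, so G = F + 13.7·(cos 194°, sin 194°) = (-58.8, -17.0). A1 meets GM tangentially, so FG is at right angles to GM, so GM runs along (−sin 194°, cos 194°); with |GM| = 30.4, M = (-51.4, -46.5). Then |CM| = |M − C| = 46.9.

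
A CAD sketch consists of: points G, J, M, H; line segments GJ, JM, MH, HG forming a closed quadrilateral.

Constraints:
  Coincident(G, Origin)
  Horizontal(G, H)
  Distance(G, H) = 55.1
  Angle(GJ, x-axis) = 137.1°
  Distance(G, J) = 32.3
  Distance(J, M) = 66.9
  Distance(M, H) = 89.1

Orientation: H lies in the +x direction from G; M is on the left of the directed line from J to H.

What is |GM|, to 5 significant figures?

79.258

Checks: |JM| = 66.90 ✓; |MH| = 89.10 ✓.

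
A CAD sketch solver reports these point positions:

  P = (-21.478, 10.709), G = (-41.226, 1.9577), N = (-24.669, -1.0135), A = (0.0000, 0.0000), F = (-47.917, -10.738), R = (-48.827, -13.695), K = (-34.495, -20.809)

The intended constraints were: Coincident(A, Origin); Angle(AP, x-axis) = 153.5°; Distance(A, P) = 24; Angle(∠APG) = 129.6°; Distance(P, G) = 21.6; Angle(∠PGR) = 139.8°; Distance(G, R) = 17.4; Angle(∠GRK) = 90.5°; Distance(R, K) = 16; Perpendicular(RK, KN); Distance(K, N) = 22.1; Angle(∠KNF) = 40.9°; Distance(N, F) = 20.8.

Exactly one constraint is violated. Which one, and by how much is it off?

Distance(N, F) = 20.8 — off by 4.40.

A = (0.00, 0.00) ✓; AP at 153.5° ✓; |AP| = 24.00 ✓; ∠APG = 129.6° ✓; |PG| = 21.60 ✓; ∠PGR = 139.8° ✓; |GR| = 17.40 ✓; ∠GRK = 90.50° ✓; |RK| = 16.00 ✓; ∠(RK, KN) = 90.00° ✓; |KN| = 22.10 ✓; ∠KNF = 40.90° ✓; |NF| = 25.20 ✗.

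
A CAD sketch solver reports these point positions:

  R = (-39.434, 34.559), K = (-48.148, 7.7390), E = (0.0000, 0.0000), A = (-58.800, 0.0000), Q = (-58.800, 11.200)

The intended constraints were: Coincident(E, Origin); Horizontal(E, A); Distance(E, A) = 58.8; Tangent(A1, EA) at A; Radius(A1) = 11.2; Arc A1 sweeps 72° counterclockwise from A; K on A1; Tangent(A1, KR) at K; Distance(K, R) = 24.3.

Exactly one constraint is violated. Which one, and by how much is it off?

Distance(K, R) = 24.3 — off by 3.90.

E = (0.00, 0.00) ✓; E.y = 0.00, A.y = 0.00 ✓; |EA| = 58.80 ✓; ∠(QA, AE) = 90.00° ✓; |QA| = 11.20 ✓; bearing(Q→K) − bearing(Q→A) = 72.00° ✓; |QK| = 11.20 ✓; ∠(QK, KR) = 90.00° ✓; |KR| = 28.20 ✗.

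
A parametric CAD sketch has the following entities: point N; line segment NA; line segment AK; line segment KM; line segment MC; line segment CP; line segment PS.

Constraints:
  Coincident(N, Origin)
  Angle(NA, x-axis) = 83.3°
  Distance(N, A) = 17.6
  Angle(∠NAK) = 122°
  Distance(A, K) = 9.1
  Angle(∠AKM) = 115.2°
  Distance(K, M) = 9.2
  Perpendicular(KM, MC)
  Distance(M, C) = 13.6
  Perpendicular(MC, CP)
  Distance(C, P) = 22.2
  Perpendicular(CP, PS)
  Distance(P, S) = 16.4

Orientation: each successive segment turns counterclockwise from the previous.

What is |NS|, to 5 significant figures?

31.863

N is at the origin; NA runs at 83.3° with length 17.6, so A = (2.0534, 17.480). ∠NAK = 122.0° gives AK at 141.30° from the x-axis; with |AK| = 9.1, K = (-5.0485, 23.170). ∠AKM = 115.2° gives KM at -153.90° from the x-axis; with |KM| = 9.2, M = (-13.310, 19.122). KM is perpendicular to MC, so MC runs at -63.900°; with |MC| = 13.6, C = (-7.3272, 6.9089). MC ⟂ CP, so CP runs at 26.100°; with |CP| = 22.2, P = (12.609, 16.676). CP ⟂ PS, so PS runs at 116.10°; with |PS| = 16.4, S = (5.3940, 31.403). Then |NS| = |S − N| = 31.863.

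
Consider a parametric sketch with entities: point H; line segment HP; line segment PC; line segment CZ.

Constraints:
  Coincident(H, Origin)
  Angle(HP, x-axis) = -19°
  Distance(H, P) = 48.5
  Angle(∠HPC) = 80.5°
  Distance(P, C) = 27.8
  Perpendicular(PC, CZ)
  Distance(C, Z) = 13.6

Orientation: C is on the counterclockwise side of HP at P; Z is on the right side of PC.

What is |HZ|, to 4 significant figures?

64.55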